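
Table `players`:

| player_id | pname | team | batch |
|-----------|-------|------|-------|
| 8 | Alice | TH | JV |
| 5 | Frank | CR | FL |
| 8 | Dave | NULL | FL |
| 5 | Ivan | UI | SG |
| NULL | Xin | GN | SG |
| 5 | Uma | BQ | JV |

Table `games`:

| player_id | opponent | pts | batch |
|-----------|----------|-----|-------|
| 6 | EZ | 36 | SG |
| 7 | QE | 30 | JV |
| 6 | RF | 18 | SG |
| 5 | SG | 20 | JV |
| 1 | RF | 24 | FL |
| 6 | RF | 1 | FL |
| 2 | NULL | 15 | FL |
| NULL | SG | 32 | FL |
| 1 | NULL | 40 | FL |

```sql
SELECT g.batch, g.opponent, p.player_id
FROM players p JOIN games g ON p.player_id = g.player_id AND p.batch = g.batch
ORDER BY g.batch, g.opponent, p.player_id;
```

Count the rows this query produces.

INNER JOIN keeps only pairs where the ON condition holds.
Matching on p.player_id = g.player_id AND p.batch = g.batch. A NULL in a compared column never satisfies the condition.
Matched pairs: 1.
Total: 1 rows.

1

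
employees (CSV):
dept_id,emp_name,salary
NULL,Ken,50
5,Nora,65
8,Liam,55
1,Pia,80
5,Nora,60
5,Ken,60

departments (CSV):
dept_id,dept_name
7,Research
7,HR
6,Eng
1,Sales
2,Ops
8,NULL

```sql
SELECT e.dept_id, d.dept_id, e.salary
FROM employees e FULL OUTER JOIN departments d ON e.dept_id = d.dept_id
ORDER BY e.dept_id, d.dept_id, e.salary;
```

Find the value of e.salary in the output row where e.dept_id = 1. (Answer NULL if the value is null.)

80

FULL OUTER JOIN keeps every row from both sides; unmatched rows get NULL for the other side's columns.
Matching on e.dept_id = d.dept_id. A NULL in a compared column never satisfies the condition.
- e (dept_id=NULL) has no partner → padded with NULL.
- e (dept_id=5) has no partner → padded with NULL.
- e (dept_id=8) pairs with 1 row(s) of d.
- e (dept_id=1) pairs with 1 row(s) of d.
- e (dept_id=5) has no partner → padded with NULL.
- e (dept_id=5) has no partner → padded with NULL.
- 4 row(s) from d found no e partner → padded with NULL.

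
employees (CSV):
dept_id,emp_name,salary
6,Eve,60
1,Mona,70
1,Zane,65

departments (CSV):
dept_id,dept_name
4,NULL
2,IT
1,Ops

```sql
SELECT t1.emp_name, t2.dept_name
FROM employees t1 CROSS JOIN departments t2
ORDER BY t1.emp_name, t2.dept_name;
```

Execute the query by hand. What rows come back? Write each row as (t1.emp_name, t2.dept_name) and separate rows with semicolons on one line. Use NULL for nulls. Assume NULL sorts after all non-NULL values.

(Eve, IT); (Eve, Ops); (Eve, NULL); (Mona, IT); (Mona, Ops); (Mona, NULL); (Zane, IT); (Zane, Ops); (Zane, NULL)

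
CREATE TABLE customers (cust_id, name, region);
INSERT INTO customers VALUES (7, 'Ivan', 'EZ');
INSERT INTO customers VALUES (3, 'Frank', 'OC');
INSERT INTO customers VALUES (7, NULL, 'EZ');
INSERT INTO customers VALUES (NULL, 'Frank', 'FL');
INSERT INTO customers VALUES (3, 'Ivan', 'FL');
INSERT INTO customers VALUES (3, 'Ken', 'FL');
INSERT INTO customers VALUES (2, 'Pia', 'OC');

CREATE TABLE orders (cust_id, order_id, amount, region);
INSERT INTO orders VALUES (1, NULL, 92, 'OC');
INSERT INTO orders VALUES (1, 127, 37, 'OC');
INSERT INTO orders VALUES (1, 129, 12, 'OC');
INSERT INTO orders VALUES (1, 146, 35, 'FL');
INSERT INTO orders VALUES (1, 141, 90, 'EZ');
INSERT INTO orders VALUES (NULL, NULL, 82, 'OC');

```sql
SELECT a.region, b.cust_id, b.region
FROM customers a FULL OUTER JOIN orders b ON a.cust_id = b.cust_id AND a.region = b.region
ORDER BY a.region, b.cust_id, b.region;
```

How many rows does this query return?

FULL OUTER JOIN keeps every row from both sides; unmatched rows get NULL for the other side's columns.
Matching on a.cust_id = b.cust_id AND a.region = b.region. A NULL in a compared column never satisfies the condition.
Matched pairs: 0; unmatched a rows kept: 7; unmatched b rows kept: 6.
Total: 0 matched + 13 padded = 13 rows.

13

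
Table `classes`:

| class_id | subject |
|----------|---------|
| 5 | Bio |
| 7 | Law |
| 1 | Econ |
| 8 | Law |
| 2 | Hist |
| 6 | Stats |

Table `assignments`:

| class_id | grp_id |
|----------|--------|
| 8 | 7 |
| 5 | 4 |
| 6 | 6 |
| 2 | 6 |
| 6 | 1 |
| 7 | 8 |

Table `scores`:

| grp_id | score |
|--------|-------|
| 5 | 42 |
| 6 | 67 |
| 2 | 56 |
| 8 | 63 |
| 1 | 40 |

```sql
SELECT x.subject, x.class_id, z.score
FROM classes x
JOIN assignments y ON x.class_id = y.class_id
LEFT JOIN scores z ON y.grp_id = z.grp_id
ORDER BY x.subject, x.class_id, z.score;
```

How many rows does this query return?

Joins associate left-to-right: classes INNER JOIN assignments on class_id gives 6 intermediate row(s).
Then LEFT JOIN `scores z` on grp_id: each of those 6 rows is kept; rows whose y.grp_id has no match in z get NULL for z's columns.
Result: 6 row(s).

6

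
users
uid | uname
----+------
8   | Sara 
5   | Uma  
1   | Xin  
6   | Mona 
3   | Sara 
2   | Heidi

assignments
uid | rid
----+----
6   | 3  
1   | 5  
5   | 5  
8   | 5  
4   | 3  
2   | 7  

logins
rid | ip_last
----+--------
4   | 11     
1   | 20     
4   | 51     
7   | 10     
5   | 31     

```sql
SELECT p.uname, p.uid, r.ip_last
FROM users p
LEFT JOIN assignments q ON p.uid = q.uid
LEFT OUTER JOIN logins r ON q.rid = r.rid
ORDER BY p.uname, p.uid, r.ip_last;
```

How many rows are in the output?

6

Step 1 — p LEFT JOIN q on uid → 6 row(s).
Then LEFT JOIN `logins r` on rid: each of those 6 rows is kept; rows whose q.rid has no match in r get NULL for r's columns.
Result: 6 row(s).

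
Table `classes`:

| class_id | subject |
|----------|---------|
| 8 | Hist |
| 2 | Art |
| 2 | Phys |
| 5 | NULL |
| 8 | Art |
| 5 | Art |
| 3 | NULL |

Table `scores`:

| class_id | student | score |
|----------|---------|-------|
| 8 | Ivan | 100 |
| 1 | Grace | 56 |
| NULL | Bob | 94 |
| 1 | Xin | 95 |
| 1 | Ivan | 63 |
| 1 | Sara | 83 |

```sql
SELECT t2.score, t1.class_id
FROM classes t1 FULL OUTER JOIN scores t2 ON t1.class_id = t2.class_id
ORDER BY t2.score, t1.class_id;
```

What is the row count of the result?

FULL OUTER JOIN keeps every row from both sides; unmatched rows get NULL for the other side's columns.
Matching on t1.class_id = t2.class_id. A NULL in a compared column never satisfies the condition.
- class_id=8: 1 matching t2 row(s), so 1 row(s) emitted.
- class_id=2: no t2 row matches, row kept with t2 columns NULL.
- class_id=2: no t2 row matches, row kept with t2 columns NULL.
- class_id=5: no t2 row matches, row kept with t2 columns NULL.
- class_id=8: 1 matching t2 row(s), so 1 row(s) emitted.
- class_id=5: no t2 row matches, row kept with t2 columns NULL.
- class_id=3: no t2 row matches, row kept with t2 columns NULL.
- plus 5 unmatched t2 row(s), each kept with NULL t1 columns.
Total: 2 matched + 10 padded = 12 rows.

12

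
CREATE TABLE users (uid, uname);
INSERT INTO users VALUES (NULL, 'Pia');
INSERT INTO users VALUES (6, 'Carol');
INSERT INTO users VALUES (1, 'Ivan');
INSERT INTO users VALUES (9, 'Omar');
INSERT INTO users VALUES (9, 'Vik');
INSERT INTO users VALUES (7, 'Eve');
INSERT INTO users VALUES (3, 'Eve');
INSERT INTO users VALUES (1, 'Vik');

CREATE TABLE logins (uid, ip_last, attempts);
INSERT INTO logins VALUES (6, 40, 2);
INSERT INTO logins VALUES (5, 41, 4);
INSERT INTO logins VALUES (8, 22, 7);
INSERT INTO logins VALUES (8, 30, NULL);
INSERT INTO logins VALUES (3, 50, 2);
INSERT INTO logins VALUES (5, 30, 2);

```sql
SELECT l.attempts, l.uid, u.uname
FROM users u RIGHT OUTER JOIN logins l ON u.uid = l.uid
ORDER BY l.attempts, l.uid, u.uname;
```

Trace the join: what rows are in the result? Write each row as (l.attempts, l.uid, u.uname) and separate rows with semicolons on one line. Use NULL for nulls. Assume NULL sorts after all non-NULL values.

RIGHT JOIN keeps every row from `logins`; unmatched rows get NULL for `users`'s columns.
Matching on u.uid = l.uid. A NULL in a compared column never satisfies the condition.
- u (uid=NULL) has no partner in l.
- u (uid=6) pairs with 1 row(s) of l.
- u (uid=1) has no partner in l.
- u (uid=9) has no partner in l.
- u (uid=9) has no partner in l.
- u (uid=7) has no partner in l.
- u (uid=3) pairs with 1 row(s) of l.
- u (uid=1) has no partner in l.
- 4 row(s) from l found no u partner → padded with NULL.
After projecting and ordering:
l.attempts | l.uid | u.uname
2 | 3 | Eve
2 | 5 | NULL
2 | 6 | Carol
4 | 5 | NULL
7 | 8 | NULL
NULL | 8 | NULL

(2, 3, Eve); (2, 5, NULL); (2, 6, Carol); (4, 5, NULL); (7, 8, NULL); (NULL, 8, NULL)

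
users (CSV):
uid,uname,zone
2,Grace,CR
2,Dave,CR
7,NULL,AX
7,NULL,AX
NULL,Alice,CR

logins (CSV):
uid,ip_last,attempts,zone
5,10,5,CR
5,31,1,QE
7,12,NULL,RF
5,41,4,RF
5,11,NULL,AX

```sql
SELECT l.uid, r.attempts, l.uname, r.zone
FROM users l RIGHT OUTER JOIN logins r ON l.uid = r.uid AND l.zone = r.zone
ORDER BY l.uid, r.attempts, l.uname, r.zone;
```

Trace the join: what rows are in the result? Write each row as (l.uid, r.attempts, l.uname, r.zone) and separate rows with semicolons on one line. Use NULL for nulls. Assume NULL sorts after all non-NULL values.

(NULL, 1, NULL, QE); (NULL, 4, NULL, RF); (NULL, 5, NULL, CR); (NULL, NULL, NULL, AX); (NULL, NULL, NULL, RF)

RIGHT JOIN keeps every row from `logins`; unmatched rows get NULL for `users`'s columns.
Matching on l.uid = r.uid AND l.zone = r.zone. A NULL in a compared column never satisfies the condition.
Matched pairs: 0; unmatched r rows kept: 5.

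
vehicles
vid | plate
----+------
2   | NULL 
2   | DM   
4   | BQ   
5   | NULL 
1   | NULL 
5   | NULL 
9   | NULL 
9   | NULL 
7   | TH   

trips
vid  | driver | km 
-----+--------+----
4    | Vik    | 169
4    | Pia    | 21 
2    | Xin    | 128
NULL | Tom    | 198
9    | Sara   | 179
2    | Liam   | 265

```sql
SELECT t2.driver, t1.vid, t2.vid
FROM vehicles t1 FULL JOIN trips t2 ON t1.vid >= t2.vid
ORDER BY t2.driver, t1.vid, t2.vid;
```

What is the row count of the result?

32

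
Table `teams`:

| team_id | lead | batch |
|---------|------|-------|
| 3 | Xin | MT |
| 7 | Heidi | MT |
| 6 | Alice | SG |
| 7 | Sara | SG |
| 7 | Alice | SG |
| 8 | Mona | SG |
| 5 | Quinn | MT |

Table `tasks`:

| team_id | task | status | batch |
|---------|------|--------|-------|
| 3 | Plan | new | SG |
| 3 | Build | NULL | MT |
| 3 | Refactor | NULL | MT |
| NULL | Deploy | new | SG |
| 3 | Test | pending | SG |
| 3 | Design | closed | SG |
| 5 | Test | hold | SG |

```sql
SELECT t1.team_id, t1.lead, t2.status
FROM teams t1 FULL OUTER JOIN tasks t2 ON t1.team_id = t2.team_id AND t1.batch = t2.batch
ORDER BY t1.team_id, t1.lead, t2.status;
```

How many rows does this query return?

FULL OUTER JOIN keeps every row from both sides; unmatched rows get NULL for the other side's columns.
Matching on t1.team_id = t2.team_id AND t1.batch = t2.batch. A NULL in a compared column never satisfies the condition.
- team_id=3, batch=MT: 2 matching t2 row(s), so 2 row(s) emitted.
- team_id=7, batch=MT: no t2 row matches, row kept with t2 columns NULL.
- team_id=6, batch=SG: no t2 row matches, row kept with t2 columns NULL.
- team_id=7, batch=SG: no t2 row matches, row kept with t2 columns NULL.
- team_id=7, batch=SG: no t2 row matches, row kept with t2 columns NULL.
- team_id=8, batch=SG: no t2 row matches, row kept with t2 columns NULL.
- team_id=5, batch=MT: no t2 row matches, row kept with t2 columns NULL.
- plus 5 unmatched t2 row(s), each kept with NULL t1 columns.
Total: 2 matched + 11 padded = 13 rows.

13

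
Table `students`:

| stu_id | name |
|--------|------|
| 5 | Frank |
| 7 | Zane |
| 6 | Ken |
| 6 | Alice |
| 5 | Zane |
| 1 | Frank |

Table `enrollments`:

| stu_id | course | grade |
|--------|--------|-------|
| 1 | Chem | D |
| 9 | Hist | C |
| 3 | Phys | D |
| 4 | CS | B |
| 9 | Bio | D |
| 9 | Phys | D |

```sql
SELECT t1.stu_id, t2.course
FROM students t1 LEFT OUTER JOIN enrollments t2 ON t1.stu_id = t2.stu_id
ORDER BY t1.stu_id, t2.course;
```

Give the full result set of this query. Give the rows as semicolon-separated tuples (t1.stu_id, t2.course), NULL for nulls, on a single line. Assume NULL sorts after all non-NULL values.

(1, Chem); (5, NULL); (5, NULL); (6, NULL); (6, NULL); (7, NULL)

LEFT JOIN keeps every row from `students`; unmatched rows get NULL for `enrollments`'s columns.
Matching on t1.stu_id = t2.stu_id.
- t1 row (stu_id=5): no match → kept, t2 columns NULL.
- t1 row (stu_id=7): no match → kept, t2 columns NULL.
- t1 row (stu_id=6): no match → kept, t2 columns NULL.
- t1 row (stu_id=6): no match → kept, t2 columns NULL.
- t1 row (stu_id=5): no match → kept, t2 columns NULL.
- t1 row (stu_id=1): matches 1 t2 row(s) → 1 output row(s).
After projecting and ordering:
t1.stu_id | t2.course
1 | Chem
5 | NULL
5 | NULL
6 | NULL
6 | NULL
7 | NULL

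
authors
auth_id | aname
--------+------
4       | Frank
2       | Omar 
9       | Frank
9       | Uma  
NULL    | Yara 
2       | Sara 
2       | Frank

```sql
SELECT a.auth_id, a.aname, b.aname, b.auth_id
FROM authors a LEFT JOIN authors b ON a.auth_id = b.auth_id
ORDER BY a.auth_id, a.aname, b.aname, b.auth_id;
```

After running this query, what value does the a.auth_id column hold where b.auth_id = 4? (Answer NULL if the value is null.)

4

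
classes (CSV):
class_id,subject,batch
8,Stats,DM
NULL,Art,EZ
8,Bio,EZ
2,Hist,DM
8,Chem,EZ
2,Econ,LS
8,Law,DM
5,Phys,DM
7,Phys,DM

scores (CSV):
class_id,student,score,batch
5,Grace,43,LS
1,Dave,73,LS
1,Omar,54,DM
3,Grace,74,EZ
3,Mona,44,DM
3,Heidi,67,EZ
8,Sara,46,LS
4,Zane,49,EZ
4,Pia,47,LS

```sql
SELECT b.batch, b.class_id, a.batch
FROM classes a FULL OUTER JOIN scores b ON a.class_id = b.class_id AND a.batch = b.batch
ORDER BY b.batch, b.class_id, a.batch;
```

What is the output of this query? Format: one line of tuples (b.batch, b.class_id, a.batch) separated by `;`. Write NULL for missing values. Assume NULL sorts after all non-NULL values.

(DM, 1, NULL); (DM, 3, NULL); (EZ, 3, NULL); (EZ, 3, NULL); (EZ, 4, NULL); (LS, 1, NULL); (LS, 4, NULL); (LS, 5, NULL); (LS, 8, NULL); (NULL, NULL, DM); (NULL, NULL, DM); (NULL, NULL, DM); (NULL, NULL, DM); (NULL, NULL, DM); (NULL, NULL, EZ); (NULL, NULL, EZ); (NULL, NULL, EZ); (NULL, NULL, LS)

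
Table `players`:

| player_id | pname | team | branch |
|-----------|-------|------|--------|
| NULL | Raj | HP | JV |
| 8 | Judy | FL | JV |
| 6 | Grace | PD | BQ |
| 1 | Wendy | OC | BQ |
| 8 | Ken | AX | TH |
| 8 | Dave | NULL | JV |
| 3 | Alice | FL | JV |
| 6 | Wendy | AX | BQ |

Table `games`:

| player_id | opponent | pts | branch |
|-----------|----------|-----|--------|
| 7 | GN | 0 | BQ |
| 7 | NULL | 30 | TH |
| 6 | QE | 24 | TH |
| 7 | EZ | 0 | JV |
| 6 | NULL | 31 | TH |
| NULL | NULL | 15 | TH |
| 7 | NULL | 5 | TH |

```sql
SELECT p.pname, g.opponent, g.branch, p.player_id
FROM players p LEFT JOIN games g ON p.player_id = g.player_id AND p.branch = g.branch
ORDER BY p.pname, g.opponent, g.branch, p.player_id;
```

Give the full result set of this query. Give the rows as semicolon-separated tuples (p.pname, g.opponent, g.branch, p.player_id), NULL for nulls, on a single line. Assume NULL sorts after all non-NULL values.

(Alice, NULL, NULL, 3); (Dave, NULL, NULL, 8); (Grace, NULL, NULL, 6); (Judy, NULL, NULL, 8); (Ken, NULL, NULL, 8); (Raj, NULL, NULL, NULL); (Wendy, NULL, NULL, 1); (Wendy, NULL, NULL, 6)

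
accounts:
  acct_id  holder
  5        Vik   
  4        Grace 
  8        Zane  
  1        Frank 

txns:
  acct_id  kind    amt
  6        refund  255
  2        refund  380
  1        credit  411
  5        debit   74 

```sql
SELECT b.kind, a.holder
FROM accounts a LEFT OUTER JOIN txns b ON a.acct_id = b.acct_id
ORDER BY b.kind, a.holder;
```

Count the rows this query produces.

LEFT JOIN keeps every row from `accounts`; unmatched rows get NULL for `txns`'s columns.
Matching on a.acct_id = b.acct_id.
- acct_id=5: 1 matching b row(s), so 1 row(s) emitted.
- acct_id=4: no b row matches, row kept with b columns NULL.
- acct_id=8: no b row matches, row kept with b columns NULL.
- acct_id=1: 1 matching b row(s), so 1 row(s) emitted.
Total: 2 matched + 2 padded = 4 rows.

4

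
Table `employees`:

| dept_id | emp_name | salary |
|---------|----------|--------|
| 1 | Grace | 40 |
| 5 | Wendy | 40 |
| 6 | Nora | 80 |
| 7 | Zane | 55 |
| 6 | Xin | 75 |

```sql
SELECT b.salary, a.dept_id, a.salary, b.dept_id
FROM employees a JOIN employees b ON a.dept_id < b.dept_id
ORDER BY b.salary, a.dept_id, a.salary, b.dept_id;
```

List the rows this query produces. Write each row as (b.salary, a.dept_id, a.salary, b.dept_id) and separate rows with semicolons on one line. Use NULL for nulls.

INNER JOIN keeps only pairs where the ON condition holds.
Matching on a.dept_id < b.dept_id.
- a row (dept_id=1): matches 4 b row(s) → 4 output row(s).
- a row (dept_id=5): matches 3 b row(s) → 3 output row(s).
- a row (dept_id=6): matches 1 b row(s) → 1 output row(s).
- a row (dept_id=7): no match → dropped.
- a row (dept_id=6): matches 1 b row(s) → 1 output row(s).
After projecting and ordering:
b.salary | a.dept_id | a.salary | b.dept_id
40 | 1 | 40 | 5
55 | 1 | 40 | 7
55 | 5 | 40 | 7
55 | 6 | 75 | 7
55 | 6 | 80 | 7
75 | 1 | 40 | 6
75 | 5 | 40 | 6
80 | 1 | 40 | 6
80 | 5 | 40 | 6

(40, 1, 40, 5); (55, 1, 40, 7); (55, 5, 40, 7); (55, 6, 75, 7); (55, 6, 80, 7); (75, 1, 40, 6); (75, 5, 40, 6); (80, 1, 40, 6); (80, 5, 40, 6)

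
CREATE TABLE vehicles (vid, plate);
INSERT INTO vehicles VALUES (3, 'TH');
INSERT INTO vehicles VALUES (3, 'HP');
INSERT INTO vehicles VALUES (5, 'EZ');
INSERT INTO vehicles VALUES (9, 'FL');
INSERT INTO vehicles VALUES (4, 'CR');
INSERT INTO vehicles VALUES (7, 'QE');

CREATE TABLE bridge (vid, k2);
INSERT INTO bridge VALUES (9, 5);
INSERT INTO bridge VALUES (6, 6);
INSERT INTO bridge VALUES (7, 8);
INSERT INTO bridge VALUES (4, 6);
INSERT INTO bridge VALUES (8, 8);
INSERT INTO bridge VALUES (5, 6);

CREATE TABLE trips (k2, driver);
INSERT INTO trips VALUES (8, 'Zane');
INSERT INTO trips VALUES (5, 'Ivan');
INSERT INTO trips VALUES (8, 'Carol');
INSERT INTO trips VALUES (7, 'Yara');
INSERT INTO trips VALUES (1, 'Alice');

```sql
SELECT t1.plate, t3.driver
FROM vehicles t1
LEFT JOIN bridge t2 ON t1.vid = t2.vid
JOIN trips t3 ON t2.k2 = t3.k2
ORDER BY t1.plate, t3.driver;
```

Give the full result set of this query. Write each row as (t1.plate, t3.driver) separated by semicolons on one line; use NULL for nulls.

Evaluate left to right. First `vehicles t1 LEFT JOIN bridge t2` on vid: 6 row(s).
Then INNER JOIN `trips t3` on k2: keep only rows whose t2.k2 appears in t3.

(FL, Ivan); (QE, Carol); (QE, Zane)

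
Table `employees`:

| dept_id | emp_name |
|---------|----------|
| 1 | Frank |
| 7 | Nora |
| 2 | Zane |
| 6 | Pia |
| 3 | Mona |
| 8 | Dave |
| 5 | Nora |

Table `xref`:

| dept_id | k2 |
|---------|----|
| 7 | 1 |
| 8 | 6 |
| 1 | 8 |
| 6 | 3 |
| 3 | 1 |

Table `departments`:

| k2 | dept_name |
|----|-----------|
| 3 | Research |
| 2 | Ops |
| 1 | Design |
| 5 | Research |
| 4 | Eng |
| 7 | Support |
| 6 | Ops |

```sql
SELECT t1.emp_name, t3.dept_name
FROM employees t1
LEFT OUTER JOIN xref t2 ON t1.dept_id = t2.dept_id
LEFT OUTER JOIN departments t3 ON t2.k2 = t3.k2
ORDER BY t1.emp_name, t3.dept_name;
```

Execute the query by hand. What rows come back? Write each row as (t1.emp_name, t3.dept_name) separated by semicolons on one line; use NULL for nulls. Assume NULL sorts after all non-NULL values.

(Dave, Ops); (Frank, NULL); (Mona, Design); (Nora, Design); (Nora, NULL); (Pia, Research); (Zane, NULL)

Evaluate left to right. First `employees t1 LEFT JOIN xref t2` on dept_id: 7 row(s).
Then LEFT JOIN `departments t3` on k2: each of those 7 rows is kept; rows whose t2.k2 has no match in t3 get NULL for t3's columns.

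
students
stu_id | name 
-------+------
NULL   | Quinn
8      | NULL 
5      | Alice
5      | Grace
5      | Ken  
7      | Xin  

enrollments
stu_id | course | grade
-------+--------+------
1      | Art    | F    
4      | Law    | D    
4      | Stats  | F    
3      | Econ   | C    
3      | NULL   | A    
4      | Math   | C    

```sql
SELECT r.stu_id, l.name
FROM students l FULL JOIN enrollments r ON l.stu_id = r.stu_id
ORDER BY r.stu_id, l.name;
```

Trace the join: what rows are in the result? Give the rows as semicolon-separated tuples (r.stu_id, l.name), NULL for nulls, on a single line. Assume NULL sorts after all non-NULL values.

FULL OUTER JOIN keeps every row from both sides; unmatched rows get NULL for the other side's columns.
Matching on l.stu_id = r.stu_id. A NULL in a compared column never satisfies the condition.
- l (stu_id=NULL) has no partner → padded with NULL.
- l (stu_id=8) has no partner → padded with NULL.
- l (stu_id=5) has no partner → padded with NULL.
- l (stu_id=5) has no partner → padded with NULL.
- l (stu_id=5) has no partner → padded with NULL.
- l (stu_id=7) has no partner → padded with NULL.
- 6 r row(s) had no l match → kept, l columns NULL.

(1, NULL); (3, NULL); (3, NULL); (4, NULL); (4, NULL); (4, NULL); (NULL, Alice); (NULL, Grace); (NULL, Ken); (NULL, Quinn); (NULL, Xin); (NULL, NULL)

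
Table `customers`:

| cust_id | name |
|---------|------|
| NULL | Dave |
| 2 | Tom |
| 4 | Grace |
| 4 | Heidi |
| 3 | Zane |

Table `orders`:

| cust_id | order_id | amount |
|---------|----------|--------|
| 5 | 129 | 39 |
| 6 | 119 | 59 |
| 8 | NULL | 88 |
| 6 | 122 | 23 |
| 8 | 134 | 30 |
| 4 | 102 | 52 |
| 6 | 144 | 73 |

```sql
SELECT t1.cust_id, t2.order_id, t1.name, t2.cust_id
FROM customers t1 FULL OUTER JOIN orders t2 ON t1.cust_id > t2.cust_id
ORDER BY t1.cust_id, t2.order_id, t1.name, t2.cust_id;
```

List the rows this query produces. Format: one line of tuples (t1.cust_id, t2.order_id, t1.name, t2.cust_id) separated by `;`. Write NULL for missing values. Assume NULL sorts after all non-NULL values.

(2, NULL, Tom, NULL); (3, NULL, Zane, NULL); (4, NULL, Grace, NULL); (4, NULL, Heidi, NULL); (NULL, 102, NULL, 4); (NULL, 119, NULL, 6); (NULL, 122, NULL, 6); (NULL, 129, NULL, 5); (NULL, 134, NULL, 8); (NULL, 144, NULL, 6); (NULL, NULL, Dave, NULL); (NULL, NULL, NULL, 8)

FULL OUTER JOIN keeps every row from both sides; unmatched rows get NULL for the other side's columns.
Matching on t1.cust_id > t2.cust_id. A NULL in a compared column never satisfies the condition.
- cust_id=NULL: no t2 row matches, row kept with t2 columns NULL.
- cust_id=2: no t2 row matches, row kept with t2 columns NULL.
- cust_id=4: no t2 row matches, row kept with t2 columns NULL.
- cust_id=4: no t2 row matches, row kept with t2 columns NULL.
- cust_id=3: no t2 row matches, row kept with t2 columns NULL.
- plus 7 unmatched t2 row(s), each kept with NULL t1 columns.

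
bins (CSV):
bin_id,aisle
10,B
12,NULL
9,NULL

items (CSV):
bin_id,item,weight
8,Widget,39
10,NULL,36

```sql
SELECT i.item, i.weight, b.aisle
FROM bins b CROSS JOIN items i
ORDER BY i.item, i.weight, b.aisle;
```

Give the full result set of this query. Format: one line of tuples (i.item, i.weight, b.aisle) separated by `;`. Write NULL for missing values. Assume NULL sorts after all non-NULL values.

(Widget, 39, B); (Widget, 39, NULL); (Widget, 39, NULL); (NULL, 36, B); (NULL, 36, NULL); (NULL, 36, NULL)

CROSS JOIN pairs every row of `bins` with every row of `items`: 3 × 2 = 6 rows.
After projecting and ordering:
i.item | i.weight | b.aisle
Widget | 39 | B
Widget | 39 | NULL
Widget | 39 | NULL
NULL | 36 | B
NULL | 36 | NULL
NULL | 36 | NULL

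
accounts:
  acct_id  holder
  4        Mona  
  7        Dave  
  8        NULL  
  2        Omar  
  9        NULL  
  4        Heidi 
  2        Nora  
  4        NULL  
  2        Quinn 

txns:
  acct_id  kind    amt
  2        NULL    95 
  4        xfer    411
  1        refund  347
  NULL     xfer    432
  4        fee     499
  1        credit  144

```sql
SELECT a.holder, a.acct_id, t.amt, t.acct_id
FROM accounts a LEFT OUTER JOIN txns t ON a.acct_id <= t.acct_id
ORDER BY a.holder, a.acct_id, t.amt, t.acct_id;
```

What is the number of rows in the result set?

LEFT JOIN keeps every row from `accounts`; unmatched rows get NULL for `txns`'s columns.
Matching on a.acct_id <= t.acct_id. A NULL in a compared column never satisfies the condition.
- a (acct_id=4) pairs with 2 row(s) of t.
- a (acct_id=7) has no partner → padded with NULL.
- a (acct_id=8) has no partner → padded with NULL.
- a (acct_id=2) pairs with 3 row(s) of t.
- a (acct_id=9) has no partner → padded with NULL.
- a (acct_id=4) pairs with 2 row(s) of t.
- a (acct_id=2) pairs with 3 row(s) of t.
- a (acct_id=4) pairs with 2 row(s) of t.
- a (acct_id=2) pairs with 3 row(s) of t.
Total: 15 matched + 3 padded = 18 rows.

18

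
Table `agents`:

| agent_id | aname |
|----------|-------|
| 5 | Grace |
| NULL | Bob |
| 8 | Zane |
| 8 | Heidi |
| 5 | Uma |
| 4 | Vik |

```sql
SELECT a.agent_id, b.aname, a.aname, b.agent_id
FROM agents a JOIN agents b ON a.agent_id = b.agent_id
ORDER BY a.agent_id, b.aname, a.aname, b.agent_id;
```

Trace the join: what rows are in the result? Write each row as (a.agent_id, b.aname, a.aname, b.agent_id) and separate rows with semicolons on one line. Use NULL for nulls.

INNER JOIN keeps only pairs where the ON condition holds.
Matching on a.agent_id = b.agent_id. A NULL in a compared column never satisfies the condition.
Matched pairs: 9.

(4, Vik, Vik, 4); (5, Grace, Grace, 5); (5, Grace, Uma, 5); (5, Uma, Grace, 5); (5, Uma, Uma, 5); (8, Heidi, Heidi, 8); (8, Heidi, Zane, 8); (8, Zane, Heidi, 8); (8, Zane, Zane, 8)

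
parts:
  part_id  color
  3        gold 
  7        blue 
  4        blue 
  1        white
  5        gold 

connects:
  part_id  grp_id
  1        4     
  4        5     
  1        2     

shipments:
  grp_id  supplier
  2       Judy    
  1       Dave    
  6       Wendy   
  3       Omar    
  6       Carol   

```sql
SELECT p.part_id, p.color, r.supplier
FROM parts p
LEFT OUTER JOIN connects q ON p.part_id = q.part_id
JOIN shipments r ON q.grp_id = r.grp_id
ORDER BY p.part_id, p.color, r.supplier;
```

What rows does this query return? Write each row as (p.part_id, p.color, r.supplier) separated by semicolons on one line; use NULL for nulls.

(1, white, Judy)

Joins associate left-to-right: parts LEFT JOIN connects on part_id gives 6 intermediate row(s).
Then INNER JOIN `shipments r` on grp_id: keep only rows whose q.grp_id appears in r.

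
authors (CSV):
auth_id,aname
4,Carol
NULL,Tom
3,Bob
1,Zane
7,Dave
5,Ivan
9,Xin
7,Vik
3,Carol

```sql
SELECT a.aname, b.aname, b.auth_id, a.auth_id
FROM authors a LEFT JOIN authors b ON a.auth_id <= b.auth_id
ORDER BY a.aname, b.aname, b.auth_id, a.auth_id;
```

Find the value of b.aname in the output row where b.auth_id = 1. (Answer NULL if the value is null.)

LEFT JOIN keeps every row from `authors a`; unmatched rows get NULL for `authors b`'s columns.
Matching on a.auth_id <= b.auth_id. A NULL in a compared column never satisfies the condition.
- a[0] auth_id=4 → 5 match(es) in b → 5 row(s).
- a[1] auth_id=NULL → no match; kept with NULLs on the b side.
- a[2] auth_id=3 → 7 match(es) in b → 7 row(s).
- a[3] auth_id=1 → 8 match(es) in b → 8 row(s).
- a[4] auth_id=7 → 3 match(es) in b → 3 row(s).
- a[5] auth_id=5 → 4 match(es) in b → 4 row(s).
- a[6] auth_id=9 → 1 match(es) in b → 1 row(s).
- a[7] auth_id=7 → 3 match(es) in b → 3 row(s).
- a[8] auth_id=3 → 7 match(es) in b → 7 row(s).

Zane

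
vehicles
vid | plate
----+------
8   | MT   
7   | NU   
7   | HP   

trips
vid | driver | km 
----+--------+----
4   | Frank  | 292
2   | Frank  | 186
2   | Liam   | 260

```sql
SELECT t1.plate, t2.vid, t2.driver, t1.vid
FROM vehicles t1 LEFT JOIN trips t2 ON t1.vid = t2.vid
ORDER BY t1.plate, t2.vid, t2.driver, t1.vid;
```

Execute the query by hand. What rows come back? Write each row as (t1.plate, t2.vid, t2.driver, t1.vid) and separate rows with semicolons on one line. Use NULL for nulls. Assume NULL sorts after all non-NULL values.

(HP, NULL, NULL, 7); (MT, NULL, NULL, 8); (NU, NULL, NULL, 7)

LEFT JOIN keeps every row from `vehicles`; unmatched rows get NULL for `trips`'s columns.
Matching on t1.vid = t2.vid.
- t1 row (vid=8): no match → kept, t2 columns NULL.
- t1 row (vid=7): no match → kept, t2 columns NULL.
- t1 row (vid=7): no match → kept, t2 columns NULL.
After projecting and ordering:
t1.plate | t2.vid | t2.driver | t1.vid
HP | NULL | NULL | 7
MT | NULL | NULL | 8
NU | NULL | NULL | 7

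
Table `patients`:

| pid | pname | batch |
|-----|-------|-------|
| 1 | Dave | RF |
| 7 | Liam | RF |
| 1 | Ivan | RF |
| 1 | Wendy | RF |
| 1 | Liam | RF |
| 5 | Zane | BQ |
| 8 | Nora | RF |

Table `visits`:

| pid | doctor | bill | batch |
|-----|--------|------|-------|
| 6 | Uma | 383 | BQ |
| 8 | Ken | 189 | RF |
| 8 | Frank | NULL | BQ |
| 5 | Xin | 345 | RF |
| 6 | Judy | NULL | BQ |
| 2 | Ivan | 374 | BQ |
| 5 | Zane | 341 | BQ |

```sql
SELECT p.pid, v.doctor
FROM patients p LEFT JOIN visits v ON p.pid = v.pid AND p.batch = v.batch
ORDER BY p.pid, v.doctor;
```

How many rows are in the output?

7

LEFT JOIN keeps every row from `patients`; unmatched rows get NULL for `visits`'s columns.
Matching on p.pid = v.pid AND p.batch = v.batch.
- pid=1, batch=RF: no v row matches, row kept with v columns NULL.
- pid=7, batch=RF: no v row matches, row kept with v columns NULL.
- pid=1, batch=RF: no v row matches, row kept with v columns NULL.
- pid=1, batch=RF: no v row matches, row kept with v columns NULL.
- pid=1, batch=RF: no v row matches, row kept with v columns NULL.
- pid=5, batch=BQ: 1 matching v row(s), so 1 row(s) emitted.
- pid=8, batch=RF: 1 matching v row(s), so 1 row(s) emitted.
Total: 2 matched + 5 padded = 7 rows.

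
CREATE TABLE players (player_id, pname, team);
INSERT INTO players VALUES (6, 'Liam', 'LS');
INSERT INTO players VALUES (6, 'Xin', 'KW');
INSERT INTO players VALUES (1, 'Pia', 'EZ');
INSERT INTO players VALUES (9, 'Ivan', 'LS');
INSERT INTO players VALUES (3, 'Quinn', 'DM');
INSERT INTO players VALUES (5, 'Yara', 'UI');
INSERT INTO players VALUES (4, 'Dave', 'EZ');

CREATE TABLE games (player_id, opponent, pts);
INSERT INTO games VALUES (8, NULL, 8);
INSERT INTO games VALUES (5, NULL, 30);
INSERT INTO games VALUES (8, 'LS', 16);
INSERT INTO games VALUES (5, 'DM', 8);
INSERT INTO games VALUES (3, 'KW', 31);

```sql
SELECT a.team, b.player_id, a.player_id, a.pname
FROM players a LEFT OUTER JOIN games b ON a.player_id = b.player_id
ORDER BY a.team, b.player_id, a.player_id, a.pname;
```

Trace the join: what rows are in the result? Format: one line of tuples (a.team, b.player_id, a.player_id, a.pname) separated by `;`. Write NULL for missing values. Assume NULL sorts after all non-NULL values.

LEFT JOIN keeps every row from `players`; unmatched rows get NULL for `games`'s columns.
Matching on a.player_id = b.player_id.
Matched pairs: 3; unmatched a rows kept: 5.

(DM, 3, 3, Quinn); (EZ, NULL, 1, Pia); (EZ, NULL, 4, Dave); (KW, NULL, 6, Xin); (LS, NULL, 6, Liam); (LS, NULL, 9, Ivan); (UI, 5, 5, Yara); (UI, 5, 5, Yara)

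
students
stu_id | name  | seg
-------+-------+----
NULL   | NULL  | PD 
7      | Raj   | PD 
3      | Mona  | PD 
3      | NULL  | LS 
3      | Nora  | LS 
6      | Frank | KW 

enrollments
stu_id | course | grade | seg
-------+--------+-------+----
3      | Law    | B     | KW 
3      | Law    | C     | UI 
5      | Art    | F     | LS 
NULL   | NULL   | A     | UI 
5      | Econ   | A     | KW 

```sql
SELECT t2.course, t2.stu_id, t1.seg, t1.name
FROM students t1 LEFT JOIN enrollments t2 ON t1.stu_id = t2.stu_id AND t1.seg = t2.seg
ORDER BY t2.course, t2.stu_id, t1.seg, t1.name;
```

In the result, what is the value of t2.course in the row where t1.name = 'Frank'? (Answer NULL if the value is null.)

NULL

LEFT JOIN keeps every row from `students`; unmatched rows get NULL for `enrollments`'s columns.
Matching on t1.stu_id = t2.stu_id AND t1.seg = t2.seg. A NULL in a compared column never satisfies the condition.
- t1 row (stu_id=NULL, seg=PD): no match → kept, t2 columns NULL.
- t1 row (stu_id=7, seg=PD): no match → kept, t2 columns NULL.
- t1 row (stu_id=3, seg=PD): no match → kept, t2 columns NULL.
- t1 row (stu_id=3, seg=LS): no match → kept, t2 columns NULL.
- t1 row (stu_id=3, seg=LS): no match → kept, t2 columns NULL.
- t1 row (stu_id=6, seg=KW): no match → kept, t2 columns NULL.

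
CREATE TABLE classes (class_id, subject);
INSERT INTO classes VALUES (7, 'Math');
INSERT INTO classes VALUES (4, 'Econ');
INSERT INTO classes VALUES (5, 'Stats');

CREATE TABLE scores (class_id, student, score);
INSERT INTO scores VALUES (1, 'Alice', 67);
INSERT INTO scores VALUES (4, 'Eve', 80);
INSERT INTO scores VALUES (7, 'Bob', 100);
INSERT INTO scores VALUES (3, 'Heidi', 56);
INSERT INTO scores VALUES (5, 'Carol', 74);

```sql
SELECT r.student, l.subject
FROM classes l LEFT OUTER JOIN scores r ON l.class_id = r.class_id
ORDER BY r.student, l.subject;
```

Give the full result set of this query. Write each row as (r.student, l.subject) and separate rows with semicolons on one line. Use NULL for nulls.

LEFT JOIN keeps every row from `classes`; unmatched rows get NULL for `scores`'s columns.
Matching on l.class_id = r.class_id.
Matched pairs: 3; unmatched l rows kept: 0.

(Bob, Math); (Carol, Stats); (Eve, Econ)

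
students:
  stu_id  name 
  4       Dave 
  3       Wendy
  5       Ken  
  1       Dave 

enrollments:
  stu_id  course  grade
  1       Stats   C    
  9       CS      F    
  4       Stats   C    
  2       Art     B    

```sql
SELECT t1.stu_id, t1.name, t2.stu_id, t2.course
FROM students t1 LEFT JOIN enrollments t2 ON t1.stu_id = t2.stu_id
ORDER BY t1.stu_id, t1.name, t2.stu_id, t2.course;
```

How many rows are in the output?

4

LEFT JOIN keeps every row from `students`; unmatched rows get NULL for `enrollments`'s columns.
Matching on t1.stu_id = t2.stu_id.
- t1[0] stu_id=4 → 1 match(es) in t2 → 1 row(s).
- t1[1] stu_id=3 → no match; kept with NULLs on the t2 side.
- t1[2] stu_id=5 → no match; kept with NULLs on the t2 side.
- t1[3] stu_id=1 → 1 match(es) in t2 → 1 row(s).
Total: 2 matched + 2 padded = 4 rows.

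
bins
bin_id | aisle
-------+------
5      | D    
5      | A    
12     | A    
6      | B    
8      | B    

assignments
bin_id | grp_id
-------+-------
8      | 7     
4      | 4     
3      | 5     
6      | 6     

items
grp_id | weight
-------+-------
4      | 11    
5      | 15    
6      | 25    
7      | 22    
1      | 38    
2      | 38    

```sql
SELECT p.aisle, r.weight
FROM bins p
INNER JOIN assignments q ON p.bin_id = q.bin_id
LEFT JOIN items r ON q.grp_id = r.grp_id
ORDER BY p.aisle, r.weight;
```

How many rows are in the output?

2

Evaluate left to right. First `bins p INNER JOIN assignments q` on bin_id: 2 row(s).
Then LEFT JOIN `items r` on grp_id: each of those 2 rows is kept; rows whose q.grp_id has no match in r get NULL for r's columns.
Result: 2 row(s).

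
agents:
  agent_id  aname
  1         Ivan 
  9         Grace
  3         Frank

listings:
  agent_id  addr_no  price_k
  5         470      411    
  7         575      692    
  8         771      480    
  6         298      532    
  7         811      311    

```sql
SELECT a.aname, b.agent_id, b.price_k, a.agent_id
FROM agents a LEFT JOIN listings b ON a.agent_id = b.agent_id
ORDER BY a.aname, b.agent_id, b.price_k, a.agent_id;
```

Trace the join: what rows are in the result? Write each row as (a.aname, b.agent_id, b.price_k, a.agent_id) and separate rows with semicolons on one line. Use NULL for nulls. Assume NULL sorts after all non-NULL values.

(Frank, NULL, NULL, 3); (Grace, NULL, NULL, 9); (Ivan, NULL, NULL, 1)

LEFT JOIN keeps every row from `agents`; unmatched rows get NULL for `listings`'s columns.
Matching on a.agent_id = b.agent_id.
- a[0] agent_id=1 → no match; kept with NULLs on the b side.
- a[1] agent_id=9 → no match; kept with NULLs on the b side.
- a[2] agent_id=3 → no match; kept with NULLs on the b side.
After projecting and ordering:
a.aname | b.agent_id | b.price_k | a.agent_id
Frank | NULL | NULL | 3
Grace | NULL | NULL | 9
Ivan | NULL | NULL | 1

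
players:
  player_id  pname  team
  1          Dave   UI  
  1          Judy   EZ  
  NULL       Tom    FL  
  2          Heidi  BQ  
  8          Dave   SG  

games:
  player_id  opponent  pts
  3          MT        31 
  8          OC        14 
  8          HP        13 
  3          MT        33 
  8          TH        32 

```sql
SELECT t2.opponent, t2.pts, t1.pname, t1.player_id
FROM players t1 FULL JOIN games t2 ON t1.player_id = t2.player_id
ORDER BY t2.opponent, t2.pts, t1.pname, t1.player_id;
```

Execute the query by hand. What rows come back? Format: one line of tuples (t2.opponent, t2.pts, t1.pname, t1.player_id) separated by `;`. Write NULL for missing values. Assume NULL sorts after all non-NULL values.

(HP, 13, Dave, 8); (MT, 31, NULL, NULL); (MT, 33, NULL, NULL); (OC, 14, Dave, 8); (TH, 32, Dave, 8); (NULL, NULL, Dave, 1); (NULL, NULL, Heidi, 2); (NULL, NULL, Judy, 1); (NULL, NULL, Tom, NULL)

FULL OUTER JOIN keeps every row from both sides; unmatched rows get NULL for the other side's columns.
Matching on t1.player_id = t2.player_id. A NULL in a compared column never satisfies the condition.
Matched pairs: 3; unmatched t1 rows kept: 4; unmatched t2 rows kept: 2.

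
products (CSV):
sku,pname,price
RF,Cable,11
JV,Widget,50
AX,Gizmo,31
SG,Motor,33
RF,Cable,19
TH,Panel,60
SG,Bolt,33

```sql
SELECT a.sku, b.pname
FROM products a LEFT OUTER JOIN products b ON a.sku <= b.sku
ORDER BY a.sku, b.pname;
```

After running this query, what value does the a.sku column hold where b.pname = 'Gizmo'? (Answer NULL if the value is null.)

LEFT JOIN keeps every row from `products a`; unmatched rows get NULL for `products b`'s columns.
Matching on a.sku <= b.sku.
Matched pairs: 30; unmatched a rows kept: 0.

AX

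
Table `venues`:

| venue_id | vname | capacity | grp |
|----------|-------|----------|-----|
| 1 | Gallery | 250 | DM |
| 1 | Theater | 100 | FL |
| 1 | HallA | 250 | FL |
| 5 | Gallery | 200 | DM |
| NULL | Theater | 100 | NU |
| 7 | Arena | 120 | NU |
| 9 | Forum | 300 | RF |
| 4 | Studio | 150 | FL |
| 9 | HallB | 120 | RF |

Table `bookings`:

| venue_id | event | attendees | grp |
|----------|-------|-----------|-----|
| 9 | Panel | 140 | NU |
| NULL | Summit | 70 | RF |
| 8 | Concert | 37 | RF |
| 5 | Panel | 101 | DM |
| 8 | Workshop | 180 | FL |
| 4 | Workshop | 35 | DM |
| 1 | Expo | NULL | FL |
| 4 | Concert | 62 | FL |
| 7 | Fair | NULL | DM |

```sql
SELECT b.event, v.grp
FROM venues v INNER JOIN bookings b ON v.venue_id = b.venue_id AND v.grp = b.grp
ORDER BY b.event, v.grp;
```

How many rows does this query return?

INNER JOIN keeps only pairs where the ON condition holds.
Matching on v.venue_id = b.venue_id AND v.grp = b.grp. A NULL in a compared column never satisfies the condition.
- venue_id=1, grp=DM: no matching b row, dropped.
- venue_id=1, grp=FL: 1 matching b row(s), so 1 row(s) emitted.
- venue_id=1, grp=FL: 1 matching b row(s), so 1 row(s) emitted.
- venue_id=5, grp=DM: 1 matching b row(s), so 1 row(s) emitted.
- venue_id=NULL, grp=NU: no matching b row, dropped.
- venue_id=7, grp=NU: no matching b row, dropped.
- venue_id=9, grp=RF: no matching b row, dropped.
- venue_id=4, grp=FL: 1 matching b row(s), so 1 row(s) emitted.
- venue_id=9, grp=RF: no matching b row, dropped.
Total: 4 rows.

4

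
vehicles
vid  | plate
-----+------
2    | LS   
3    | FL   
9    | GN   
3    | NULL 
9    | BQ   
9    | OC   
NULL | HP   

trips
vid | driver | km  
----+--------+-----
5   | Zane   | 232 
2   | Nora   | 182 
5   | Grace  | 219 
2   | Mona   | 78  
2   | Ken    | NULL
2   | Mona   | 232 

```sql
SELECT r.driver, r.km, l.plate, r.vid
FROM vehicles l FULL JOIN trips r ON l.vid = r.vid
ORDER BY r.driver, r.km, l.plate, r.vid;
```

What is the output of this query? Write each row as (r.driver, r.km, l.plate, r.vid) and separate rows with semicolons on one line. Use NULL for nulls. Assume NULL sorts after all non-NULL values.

(Grace, 219, NULL, 5); (Ken, NULL, LS, 2); (Mona, 78, LS, 2); (Mona, 232, LS, 2); (Nora, 182, LS, 2); (Zane, 232, NULL, 5); (NULL, NULL, BQ, NULL); (NULL, NULL, FL, NULL); (NULL, NULL, GN, NULL); (NULL, NULL, HP, NULL); (NULL, NULL, OC, NULL); (NULL, NULL, NULL, NULL)

FULL OUTER JOIN keeps every row from both sides; unmatched rows get NULL for the other side's columns.
Matching on l.vid = r.vid. A NULL in a compared column never satisfies the condition.
Matched pairs: 4; unmatched l rows kept: 6; unmatched r rows kept: 2.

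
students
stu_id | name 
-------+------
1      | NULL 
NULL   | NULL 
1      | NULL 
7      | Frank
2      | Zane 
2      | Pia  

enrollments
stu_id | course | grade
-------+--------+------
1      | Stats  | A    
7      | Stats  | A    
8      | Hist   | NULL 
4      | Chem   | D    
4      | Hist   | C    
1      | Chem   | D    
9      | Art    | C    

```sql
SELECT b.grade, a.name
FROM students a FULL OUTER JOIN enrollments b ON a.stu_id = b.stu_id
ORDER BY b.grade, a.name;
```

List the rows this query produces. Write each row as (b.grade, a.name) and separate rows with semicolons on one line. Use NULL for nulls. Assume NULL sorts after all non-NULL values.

(A, Frank); (A, NULL); (A, NULL); (C, NULL); (C, NULL); (D, NULL); (D, NULL); (D, NULL); (NULL, Pia); (NULL, Zane); (NULL, NULL); (NULL, NULL)

FULL OUTER JOIN keeps every row from both sides; unmatched rows get NULL for the other side's columns.
Matching on a.stu_id = b.stu_id. A NULL in a compared column never satisfies the condition.
Matched pairs: 5; unmatched a rows kept: 3; unmatched b rows kept: 4.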